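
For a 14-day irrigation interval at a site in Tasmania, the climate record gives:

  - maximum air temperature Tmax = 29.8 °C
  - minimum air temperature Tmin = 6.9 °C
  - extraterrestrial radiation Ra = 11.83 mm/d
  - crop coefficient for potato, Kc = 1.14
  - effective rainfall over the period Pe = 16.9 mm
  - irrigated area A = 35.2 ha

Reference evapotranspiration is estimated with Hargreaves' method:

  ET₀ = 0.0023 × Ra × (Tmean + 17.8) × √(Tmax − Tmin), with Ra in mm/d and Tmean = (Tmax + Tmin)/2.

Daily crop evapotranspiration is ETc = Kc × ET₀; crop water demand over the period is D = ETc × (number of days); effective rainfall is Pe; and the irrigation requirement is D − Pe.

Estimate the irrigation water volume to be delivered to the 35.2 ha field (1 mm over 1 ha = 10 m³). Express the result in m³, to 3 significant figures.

Tmean = (29.8 + 6.9)/2 = 18.35 °C
ET₀ = 0.0023 × 11.83 × (18.35 + 17.8) × √22.9 = 0.0023 × 11.83 × 36.15 × 4.7854 = 4.7069 mm/d
ETc = Kc × ET₀ = 1.14 × 4.7069 = 5.3659 mm/d
Crop demand D = ETc × 14 d = 5.3659 × 14 = 75.123 mm
D − Pe = 75.123 − 16.9 = 58.223 mm
Volume = 58.223 mm × 35.2 ha × 10 = 20494.5 m³

20500 m³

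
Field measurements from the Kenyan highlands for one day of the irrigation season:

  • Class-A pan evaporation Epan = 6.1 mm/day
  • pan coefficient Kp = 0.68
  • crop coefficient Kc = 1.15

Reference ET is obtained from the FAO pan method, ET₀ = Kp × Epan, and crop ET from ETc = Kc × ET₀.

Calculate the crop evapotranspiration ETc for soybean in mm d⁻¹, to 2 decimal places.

4.77 mm d⁻¹

ET₀ = 0.68 × 6.1 = 4.1480 mm/d
ETc = Kc × ET₀ = 1.15 × 4.1480 = 4.7702 mm/d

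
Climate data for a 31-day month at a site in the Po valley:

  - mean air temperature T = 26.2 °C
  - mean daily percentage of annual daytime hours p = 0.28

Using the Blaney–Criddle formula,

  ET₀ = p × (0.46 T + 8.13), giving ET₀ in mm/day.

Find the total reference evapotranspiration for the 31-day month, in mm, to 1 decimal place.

ET₀ = 0.28 × (0.46 × 26.2 + 8.13) = 0.28 × 20.182 = 5.6510 mm/d
Monthly total = 5.6510 × 31 = 175.181 mm

175.2 mm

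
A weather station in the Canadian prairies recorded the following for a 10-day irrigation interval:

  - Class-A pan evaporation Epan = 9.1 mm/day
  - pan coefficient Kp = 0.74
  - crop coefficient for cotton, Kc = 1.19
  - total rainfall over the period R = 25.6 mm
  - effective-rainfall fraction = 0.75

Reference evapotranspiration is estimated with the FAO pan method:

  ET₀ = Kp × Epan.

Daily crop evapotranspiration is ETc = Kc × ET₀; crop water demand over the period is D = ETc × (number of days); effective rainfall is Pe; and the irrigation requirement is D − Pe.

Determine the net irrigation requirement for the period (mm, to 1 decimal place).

60.9 mm

ET₀ = 0.74 × 9.1 = 6.7340 mm/d
ETc = Kc × ET₀ = 1.19 × 6.7340 = 8.0135 mm/d
Crop demand D = ETc × 10 d = 8.0135 × 10 = 80.135 mm
Pe = 0.75 × 25.6 = 19.200 mm
D − Pe = 80.135 − 19.200 = 60.935 mm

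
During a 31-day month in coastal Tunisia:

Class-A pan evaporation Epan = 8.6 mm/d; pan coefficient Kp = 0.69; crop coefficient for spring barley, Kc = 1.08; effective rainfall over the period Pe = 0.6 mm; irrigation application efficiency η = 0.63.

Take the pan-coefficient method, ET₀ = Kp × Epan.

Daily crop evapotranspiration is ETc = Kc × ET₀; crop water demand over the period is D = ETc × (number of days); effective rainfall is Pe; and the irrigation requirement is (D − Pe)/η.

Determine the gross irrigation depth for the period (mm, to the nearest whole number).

314 mm

ET₀ = 0.69 × 8.6 = 5.9340 mm/d
ETc = Kc × ET₀ = 1.08 × 5.9340 = 6.4087 mm/d
Crop demand D = ETc × 31 d = 6.4087 × 31 = 198.670 mm
D − Pe = 198.670 − 0.6 = 198.070 mm
Gross irrigation = 198.070 / 0.63 = 314.397 mm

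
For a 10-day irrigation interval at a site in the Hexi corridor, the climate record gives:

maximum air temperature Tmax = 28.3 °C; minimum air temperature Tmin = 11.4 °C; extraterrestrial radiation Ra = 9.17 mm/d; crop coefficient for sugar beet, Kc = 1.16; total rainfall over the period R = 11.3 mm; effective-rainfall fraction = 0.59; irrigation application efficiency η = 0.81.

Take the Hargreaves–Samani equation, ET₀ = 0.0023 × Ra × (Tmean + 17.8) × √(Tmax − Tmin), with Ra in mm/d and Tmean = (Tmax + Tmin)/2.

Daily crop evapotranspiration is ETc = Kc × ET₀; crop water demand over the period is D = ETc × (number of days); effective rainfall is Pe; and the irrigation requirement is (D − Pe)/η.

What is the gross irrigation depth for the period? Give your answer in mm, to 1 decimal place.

38.5 mm

Tmean = (28.3 + 11.4)/2 = 19.85 °C
ET₀ = 0.0023 × 9.17 × (19.85 + 17.8) × √16.9 = 0.0023 × 9.17 × 37.65 × 4.1110 = 3.2644 mm/d
ETc = Kc × ET₀ = 1.16 × 3.2644 = 3.7867 mm/d
Crop demand D = ETc × 10 d = 3.7867 × 10 = 37.867 mm
Pe = 0.59 × 11.3 = 6.667 mm
D − Pe = 37.867 − 6.667 = 31.200 mm
Gross irrigation = 31.200 / 0.81 = 38.519 mm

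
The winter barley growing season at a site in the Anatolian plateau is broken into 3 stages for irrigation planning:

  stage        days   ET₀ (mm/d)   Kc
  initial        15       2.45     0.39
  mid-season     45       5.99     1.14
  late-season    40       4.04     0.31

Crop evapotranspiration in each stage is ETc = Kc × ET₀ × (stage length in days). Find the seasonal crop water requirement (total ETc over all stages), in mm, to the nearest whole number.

initial: 0.39 × 2.45 × 15 = 14.33 mm
mid-season: 1.14 × 5.99 × 45 = 307.29 mm
late-season: 0.31 × 4.04 × 40 = 50.10 mm
Seasonal total = 371.72 mm

372 mm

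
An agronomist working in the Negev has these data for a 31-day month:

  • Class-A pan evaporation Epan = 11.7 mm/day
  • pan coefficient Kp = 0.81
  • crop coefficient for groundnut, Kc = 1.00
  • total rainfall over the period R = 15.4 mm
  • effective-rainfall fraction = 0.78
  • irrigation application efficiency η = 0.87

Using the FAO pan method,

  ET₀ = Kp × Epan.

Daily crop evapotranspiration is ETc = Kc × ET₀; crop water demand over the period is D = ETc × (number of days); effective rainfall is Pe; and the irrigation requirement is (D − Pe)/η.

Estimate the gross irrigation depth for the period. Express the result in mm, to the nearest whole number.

324 mm

ET₀ = 0.81 × 11.7 = 9.4770 mm/d
ETc = Kc × ET₀ = 1.00 × 9.4770 = 9.4770 mm/d
Crop demand D = ETc × 31 d = 9.4770 × 31 = 293.787 mm
Pe = 0.78 × 15.4 = 12.012 mm
D − Pe = 293.787 − 12.012 = 281.775 mm
Gross irrigation = 281.775 / 0.87 = 323.879 mm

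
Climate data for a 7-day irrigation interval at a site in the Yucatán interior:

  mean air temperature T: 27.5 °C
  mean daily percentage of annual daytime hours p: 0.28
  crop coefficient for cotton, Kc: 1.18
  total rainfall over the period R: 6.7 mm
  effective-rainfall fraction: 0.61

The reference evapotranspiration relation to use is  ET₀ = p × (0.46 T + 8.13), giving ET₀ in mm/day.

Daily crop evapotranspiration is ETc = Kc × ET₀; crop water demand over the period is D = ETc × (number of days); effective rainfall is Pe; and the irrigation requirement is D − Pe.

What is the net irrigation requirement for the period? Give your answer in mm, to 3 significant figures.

44.0 mm

ET₀ = 0.28 × (0.46 × 27.5 + 8.13) = 0.28 × 20.780 = 5.8184 mm/d
ETc = Kc × ET₀ = 1.18 × 5.8184 = 6.8657 mm/d
Crop demand D = ETc × 7 d = 6.8657 × 7 = 48.060 mm
Pe = 0.61 × 6.7 = 4.087 mm
D − Pe = 48.060 − 4.087 = 43.973 mm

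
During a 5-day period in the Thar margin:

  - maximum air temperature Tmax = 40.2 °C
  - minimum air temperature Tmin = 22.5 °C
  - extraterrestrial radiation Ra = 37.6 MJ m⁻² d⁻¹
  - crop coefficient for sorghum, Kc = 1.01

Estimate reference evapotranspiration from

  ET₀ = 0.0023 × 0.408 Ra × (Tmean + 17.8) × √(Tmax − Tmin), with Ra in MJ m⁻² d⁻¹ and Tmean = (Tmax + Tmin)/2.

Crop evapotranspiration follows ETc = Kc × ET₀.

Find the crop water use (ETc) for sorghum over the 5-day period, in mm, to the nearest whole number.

37 mm

Tmean = (40.2 + 22.5)/2 = 31.35 °C
0.408 Ra = 0.408 × 37.6 = 15.3408 mm/d equivalent
ET₀ = 0.0023 × 15.3408 × (31.35 + 17.8) × √17.7 = 0.0023 × 15.3408 × 49.15 × 4.2071 = 7.2960 mm/d
ETc = Kc × ET₀ = 1.01 × 7.2960 = 7.3690 mm/d
Over 5 days: 7.3690 × 5 = 36.845 mm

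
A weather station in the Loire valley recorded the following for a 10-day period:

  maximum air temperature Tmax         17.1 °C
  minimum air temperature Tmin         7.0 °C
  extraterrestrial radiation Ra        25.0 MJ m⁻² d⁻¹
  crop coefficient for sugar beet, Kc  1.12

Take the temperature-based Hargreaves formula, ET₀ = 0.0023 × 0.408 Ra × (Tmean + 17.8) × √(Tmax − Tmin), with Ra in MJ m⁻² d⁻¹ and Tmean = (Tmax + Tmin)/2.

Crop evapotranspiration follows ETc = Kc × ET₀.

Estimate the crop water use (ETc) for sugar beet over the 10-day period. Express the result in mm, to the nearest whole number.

25 mm

Tmean = (17.1 + 7.0)/2 = 12.05 °C
0.408 Ra = 0.408 × 25.0 = 10.2000 mm/d equivalent
ET₀ = 0.0023 × 10.2000 × (12.05 + 17.8) × √10.1 = 0.0023 × 10.2000 × 29.85 × 3.1780 = 2.2255 mm/d
ETc = Kc × ET₀ = 1.12 × 2.2255 = 2.4926 mm/d
Over 10 days: 2.4926 × 10 = 24.926 mm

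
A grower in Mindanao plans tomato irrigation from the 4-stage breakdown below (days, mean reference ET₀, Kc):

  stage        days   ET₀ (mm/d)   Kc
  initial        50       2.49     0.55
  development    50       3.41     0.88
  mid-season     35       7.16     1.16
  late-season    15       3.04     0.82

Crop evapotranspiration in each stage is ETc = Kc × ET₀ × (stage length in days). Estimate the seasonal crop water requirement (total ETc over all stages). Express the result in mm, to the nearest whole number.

initial: 0.55 × 2.49 × 50 = 68.48 mm
development: 0.88 × 3.41 × 50 = 150.04 mm
mid-season: 1.16 × 7.16 × 35 = 290.70 mm
late-season: 0.82 × 3.04 × 15 = 37.39 mm
Seasonal total = 546.61 mm

547 mm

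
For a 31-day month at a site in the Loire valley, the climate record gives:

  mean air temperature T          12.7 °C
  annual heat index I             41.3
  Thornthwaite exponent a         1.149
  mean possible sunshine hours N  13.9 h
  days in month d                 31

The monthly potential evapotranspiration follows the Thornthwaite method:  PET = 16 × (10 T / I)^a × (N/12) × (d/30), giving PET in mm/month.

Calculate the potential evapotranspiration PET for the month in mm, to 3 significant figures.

10T/I = 10 × 12.7 / 41.3 = 3.0751
(10T/I)^a = 3.0751^1.149 = 3.6354
Uncorrected PET = 16 × 3.6354 = 58.166 mm
Correction = (N/12)(d/30) = (13.9/12)(31/30) = 1.1969
PET = 58.166 × 1.1969 = 69.619 mm/month

69.6 mm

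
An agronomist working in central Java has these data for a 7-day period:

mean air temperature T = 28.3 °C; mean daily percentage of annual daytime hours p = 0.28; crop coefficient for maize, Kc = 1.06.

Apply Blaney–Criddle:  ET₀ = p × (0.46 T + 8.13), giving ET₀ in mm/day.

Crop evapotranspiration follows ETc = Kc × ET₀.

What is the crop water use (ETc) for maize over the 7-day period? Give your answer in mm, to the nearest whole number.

ET₀ = 0.28 × (0.46 × 28.3 + 8.13) = 0.28 × 21.148 = 5.9214 mm/d
ETc = Kc × ET₀ = 1.06 × 5.9214 = 6.2767 mm/d
Over 7 days: 6.2767 × 7 = 43.937 mm

44 mm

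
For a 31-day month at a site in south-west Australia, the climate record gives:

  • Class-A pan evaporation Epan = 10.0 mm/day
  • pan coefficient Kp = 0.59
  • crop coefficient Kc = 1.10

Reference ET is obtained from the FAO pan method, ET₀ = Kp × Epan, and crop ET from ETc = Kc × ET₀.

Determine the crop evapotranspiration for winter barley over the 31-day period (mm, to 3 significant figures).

ET₀ = 0.59 × 10.0 = 5.9000 mm/d
ETc = Kc × ET₀ = 1.10 × 5.9000 = 6.4900 mm/d
Over 31 days: 6.4900 × 31 = 201.190 mm

201 mm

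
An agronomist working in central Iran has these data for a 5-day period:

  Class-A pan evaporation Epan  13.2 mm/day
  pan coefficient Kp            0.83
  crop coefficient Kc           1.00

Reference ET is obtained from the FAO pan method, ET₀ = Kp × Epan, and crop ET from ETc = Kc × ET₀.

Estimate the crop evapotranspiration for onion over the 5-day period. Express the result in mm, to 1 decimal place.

54.8 mm

ET₀ = 0.83 × 13.2 = 10.9560 mm/d
ETc = Kc × ET₀ = 1.00 × 10.9560 = 10.9560 mm/d
Over 5 days: 10.9560 × 5 = 54.780 mm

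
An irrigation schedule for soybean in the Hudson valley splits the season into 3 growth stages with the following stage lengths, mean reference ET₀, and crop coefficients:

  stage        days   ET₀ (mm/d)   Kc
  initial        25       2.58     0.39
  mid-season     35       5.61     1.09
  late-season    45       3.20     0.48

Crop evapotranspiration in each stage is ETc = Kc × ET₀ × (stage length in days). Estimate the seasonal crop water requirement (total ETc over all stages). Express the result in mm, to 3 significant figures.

initial: 0.39 × 2.58 × 25 = 25.16 mm
mid-season: 1.09 × 5.61 × 35 = 214.02 mm
late-season: 0.48 × 3.20 × 45 = 69.12 mm
Seasonal total = 308.30 mm

308 mm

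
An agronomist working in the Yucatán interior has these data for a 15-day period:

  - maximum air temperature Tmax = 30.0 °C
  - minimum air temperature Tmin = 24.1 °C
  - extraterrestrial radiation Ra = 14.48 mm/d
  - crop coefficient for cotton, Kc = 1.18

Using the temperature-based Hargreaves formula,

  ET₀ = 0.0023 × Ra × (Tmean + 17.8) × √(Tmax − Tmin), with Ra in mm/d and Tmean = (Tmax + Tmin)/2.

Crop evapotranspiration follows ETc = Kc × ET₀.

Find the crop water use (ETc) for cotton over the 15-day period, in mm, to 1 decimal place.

Tmean = (30.0 + 24.1)/2 = 27.05 °C
ET₀ = 0.0023 × 14.48 × (27.05 + 17.8) × √5.9 = 0.0023 × 14.48 × 44.85 × 2.4290 = 3.6282 mm/d
ETc = Kc × ET₀ = 1.18 × 3.6282 = 4.2813 mm/d
Over 15 days: 4.2813 × 15 = 64.220 mm

64.2 mm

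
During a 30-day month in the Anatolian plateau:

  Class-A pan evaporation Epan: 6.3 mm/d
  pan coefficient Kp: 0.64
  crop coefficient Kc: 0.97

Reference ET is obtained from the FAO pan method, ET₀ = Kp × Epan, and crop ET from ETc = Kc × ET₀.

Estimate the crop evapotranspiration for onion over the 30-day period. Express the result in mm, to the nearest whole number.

117 mm

ET₀ = 0.64 × 6.3 = 4.0320 mm/d
ETc = Kc × ET₀ = 0.97 × 4.0320 = 3.9110 mm/d
Over 30 days: 3.9110 × 30 = 117.330 mm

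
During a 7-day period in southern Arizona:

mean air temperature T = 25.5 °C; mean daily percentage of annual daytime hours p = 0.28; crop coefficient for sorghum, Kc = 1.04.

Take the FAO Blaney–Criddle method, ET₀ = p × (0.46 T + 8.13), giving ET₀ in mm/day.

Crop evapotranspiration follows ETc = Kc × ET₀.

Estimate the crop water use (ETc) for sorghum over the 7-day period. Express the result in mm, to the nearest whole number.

ET₀ = 0.28 × (0.46 × 25.5 + 8.13) = 0.28 × 19.860 = 5.5608 mm/d
ETc = Kc × ET₀ = 1.04 × 5.5608 = 5.7832 mm/d
Over 7 days: 5.7832 × 7 = 40.482 mm

40 mm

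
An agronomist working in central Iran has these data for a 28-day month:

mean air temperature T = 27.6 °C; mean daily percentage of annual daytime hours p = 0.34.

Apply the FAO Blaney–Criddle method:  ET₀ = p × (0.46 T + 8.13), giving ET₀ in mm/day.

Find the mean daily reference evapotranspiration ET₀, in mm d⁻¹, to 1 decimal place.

ET₀ = 0.34 × (0.46 × 27.6 + 8.13) = 0.34 × 20.826 = 7.0808 mm/d

7.1 mm d⁻¹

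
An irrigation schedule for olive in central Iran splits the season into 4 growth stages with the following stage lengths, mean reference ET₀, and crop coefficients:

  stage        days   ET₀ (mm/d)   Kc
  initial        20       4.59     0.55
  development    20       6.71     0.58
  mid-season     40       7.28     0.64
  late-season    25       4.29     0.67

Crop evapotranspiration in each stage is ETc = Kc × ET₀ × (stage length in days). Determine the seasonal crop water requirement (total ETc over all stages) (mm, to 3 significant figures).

initial: 0.55 × 4.59 × 20 = 50.49 mm
development: 0.58 × 6.71 × 20 = 77.84 mm
mid-season: 0.64 × 7.28 × 40 = 186.37 mm
late-season: 0.67 × 4.29 × 25 = 71.86 mm
Seasonal total = 386.56 mm

387 mm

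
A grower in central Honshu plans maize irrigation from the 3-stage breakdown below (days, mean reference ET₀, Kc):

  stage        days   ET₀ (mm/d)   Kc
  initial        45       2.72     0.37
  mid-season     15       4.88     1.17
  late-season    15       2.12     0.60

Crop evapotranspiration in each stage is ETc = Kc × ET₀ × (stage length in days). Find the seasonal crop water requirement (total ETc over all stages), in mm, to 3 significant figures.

initial: 0.37 × 2.72 × 45 = 45.29 mm
mid-season: 1.17 × 4.88 × 15 = 85.64 mm
late-season: 0.60 × 2.12 × 15 = 19.08 mm
Seasonal total = 150.01 mm

150 mm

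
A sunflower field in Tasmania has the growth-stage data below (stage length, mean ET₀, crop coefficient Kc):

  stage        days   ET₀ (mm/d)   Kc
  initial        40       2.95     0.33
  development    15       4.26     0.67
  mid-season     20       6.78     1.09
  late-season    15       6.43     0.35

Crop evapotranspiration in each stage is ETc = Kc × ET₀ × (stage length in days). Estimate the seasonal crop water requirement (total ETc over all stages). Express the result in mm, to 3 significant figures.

initial: 0.33 × 2.95 × 40 = 38.94 mm
development: 0.67 × 4.26 × 15 = 42.81 mm
mid-season: 1.09 × 6.78 × 20 = 147.80 mm
late-season: 0.35 × 6.43 × 15 = 33.76 mm
Seasonal total = 263.31 mm

263 mm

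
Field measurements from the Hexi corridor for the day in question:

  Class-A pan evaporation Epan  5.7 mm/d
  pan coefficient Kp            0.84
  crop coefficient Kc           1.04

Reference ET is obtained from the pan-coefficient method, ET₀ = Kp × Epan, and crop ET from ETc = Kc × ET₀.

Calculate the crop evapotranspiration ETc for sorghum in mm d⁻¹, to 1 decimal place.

5.0 mm d⁻¹

ET₀ = 0.84 × 5.7 = 4.7880 mm/d
ETc = Kc × ET₀ = 1.04 × 4.7880 = 4.9795 mm/d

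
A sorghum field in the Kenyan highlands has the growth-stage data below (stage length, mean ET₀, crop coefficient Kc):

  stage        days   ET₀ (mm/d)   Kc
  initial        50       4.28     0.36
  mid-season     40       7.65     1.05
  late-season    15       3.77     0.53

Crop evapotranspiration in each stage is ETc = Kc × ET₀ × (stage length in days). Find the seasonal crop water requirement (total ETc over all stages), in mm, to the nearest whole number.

initial: 0.36 × 4.28 × 50 = 77.04 mm
mid-season: 1.05 × 7.65 × 40 = 321.30 mm
late-season: 0.53 × 3.77 × 15 = 29.97 mm
Seasonal total = 428.31 mm

428 mm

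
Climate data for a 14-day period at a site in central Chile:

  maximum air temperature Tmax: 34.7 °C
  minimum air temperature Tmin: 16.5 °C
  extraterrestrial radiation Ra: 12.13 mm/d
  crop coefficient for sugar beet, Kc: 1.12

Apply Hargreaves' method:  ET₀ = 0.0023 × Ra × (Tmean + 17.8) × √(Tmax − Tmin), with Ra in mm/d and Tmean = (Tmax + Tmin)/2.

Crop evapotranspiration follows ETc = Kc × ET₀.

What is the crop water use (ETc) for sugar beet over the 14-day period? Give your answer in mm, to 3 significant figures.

Tmean = (34.7 + 16.5)/2 = 25.60 °C
ET₀ = 0.0023 × 12.13 × (25.60 + 17.8) × √18.2 = 0.0023 × 12.13 × 43.40 × 4.2661 = 5.1655 mm/d
ETc = Kc × ET₀ = 1.12 × 5.1655 = 5.7854 mm/d
Over 14 days: 5.7854 × 14 = 80.996 mm

81.0 mm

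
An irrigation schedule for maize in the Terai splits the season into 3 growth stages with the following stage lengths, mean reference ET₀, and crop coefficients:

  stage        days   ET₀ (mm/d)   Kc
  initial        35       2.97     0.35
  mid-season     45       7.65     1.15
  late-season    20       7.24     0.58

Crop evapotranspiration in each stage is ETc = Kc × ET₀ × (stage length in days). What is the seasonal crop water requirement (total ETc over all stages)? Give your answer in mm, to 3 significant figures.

initial: 0.35 × 2.97 × 35 = 36.38 mm
mid-season: 1.15 × 7.65 × 45 = 395.89 mm
late-season: 0.58 × 7.24 × 20 = 83.98 mm
Seasonal total = 516.25 mm

516 mm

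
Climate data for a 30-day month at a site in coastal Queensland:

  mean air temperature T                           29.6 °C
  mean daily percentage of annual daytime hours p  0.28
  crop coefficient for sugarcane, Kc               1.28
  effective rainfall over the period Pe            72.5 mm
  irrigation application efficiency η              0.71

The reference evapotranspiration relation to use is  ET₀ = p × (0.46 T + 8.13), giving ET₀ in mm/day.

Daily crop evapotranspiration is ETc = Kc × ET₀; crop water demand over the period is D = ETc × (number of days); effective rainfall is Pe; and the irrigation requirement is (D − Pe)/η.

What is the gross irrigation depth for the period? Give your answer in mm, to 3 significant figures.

ET₀ = 0.28 × (0.46 × 29.6 + 8.13) = 0.28 × 21.746 = 6.0889 mm/d
ETc = Kc × ET₀ = 1.28 × 6.0889 = 7.7938 mm/d
Crop demand D = ETc × 30 d = 7.7938 × 30 = 233.814 mm
D − Pe = 233.814 − 72.5 = 161.314 mm
Gross irrigation = 161.314 / 0.71 = 227.203 mm

227 mm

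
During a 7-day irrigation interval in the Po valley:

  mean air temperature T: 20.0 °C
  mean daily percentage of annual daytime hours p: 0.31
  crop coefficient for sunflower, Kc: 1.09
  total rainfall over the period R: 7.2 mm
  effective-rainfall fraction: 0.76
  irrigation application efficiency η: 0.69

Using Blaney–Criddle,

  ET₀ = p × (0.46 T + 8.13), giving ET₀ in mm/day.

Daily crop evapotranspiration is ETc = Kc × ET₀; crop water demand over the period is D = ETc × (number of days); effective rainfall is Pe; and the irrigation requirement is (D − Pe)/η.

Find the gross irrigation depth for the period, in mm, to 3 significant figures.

ET₀ = 0.31 × (0.46 × 20.0 + 8.13) = 0.31 × 17.330 = 5.3723 mm/d
ETc = Kc × ET₀ = 1.09 × 5.3723 = 5.8558 mm/d
Crop demand D = ETc × 7 d = 5.8558 × 7 = 40.991 mm
Pe = 0.76 × 7.2 = 5.472 mm
D − Pe = 40.991 − 5.472 = 35.519 mm
Gross irrigation = 35.519 / 0.69 = 51.477 mm

51.5 mm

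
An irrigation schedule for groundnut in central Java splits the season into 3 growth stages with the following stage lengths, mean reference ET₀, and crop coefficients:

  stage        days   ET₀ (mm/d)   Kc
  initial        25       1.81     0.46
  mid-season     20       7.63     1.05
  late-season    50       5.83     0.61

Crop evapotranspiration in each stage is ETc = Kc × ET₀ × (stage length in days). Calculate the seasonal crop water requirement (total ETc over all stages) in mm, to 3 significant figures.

359 mm

initial: 0.46 × 1.81 × 25 = 20.82 mm
mid-season: 1.05 × 7.63 × 20 = 160.23 mm
late-season: 0.61 × 5.83 × 50 = 177.82 mm
Seasonal total = 358.87 mm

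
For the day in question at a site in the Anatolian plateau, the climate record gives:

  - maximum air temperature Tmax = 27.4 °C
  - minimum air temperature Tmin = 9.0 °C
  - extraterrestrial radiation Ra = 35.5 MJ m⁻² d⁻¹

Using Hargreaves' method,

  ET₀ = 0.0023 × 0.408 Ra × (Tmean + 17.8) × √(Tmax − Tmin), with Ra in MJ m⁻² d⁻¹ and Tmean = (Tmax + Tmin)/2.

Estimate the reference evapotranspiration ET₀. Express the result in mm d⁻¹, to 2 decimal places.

Tmean = (27.4 + 9.0)/2 = 18.20 °C
0.408 Ra = 0.408 × 35.5 = 14.4840 mm/d equivalent
ET₀ = 0.0023 × 14.4840 × (18.20 + 17.8) × √18.4 = 0.0023 × 14.4840 × 36.00 × 4.2895 = 5.1443 mm/d

5.14 mm d⁻¹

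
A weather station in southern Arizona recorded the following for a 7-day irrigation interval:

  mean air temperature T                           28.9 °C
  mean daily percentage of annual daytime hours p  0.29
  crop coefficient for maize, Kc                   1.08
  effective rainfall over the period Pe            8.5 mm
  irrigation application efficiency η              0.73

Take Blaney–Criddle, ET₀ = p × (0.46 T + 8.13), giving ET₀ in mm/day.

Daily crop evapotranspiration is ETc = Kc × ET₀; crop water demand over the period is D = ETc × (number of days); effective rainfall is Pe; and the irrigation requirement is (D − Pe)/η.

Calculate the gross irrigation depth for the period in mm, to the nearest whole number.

53 mm

ET₀ = 0.29 × (0.46 × 28.9 + 8.13) = 0.29 × 21.424 = 6.2130 mm/d
ETc = Kc × ET₀ = 1.08 × 6.2130 = 6.7100 mm/d
Crop demand D = ETc × 7 d = 6.7100 × 7 = 46.970 mm
D − Pe = 46.970 − 8.5 = 38.470 mm
Gross irrigation = 38.470 / 0.73 = 52.699 mm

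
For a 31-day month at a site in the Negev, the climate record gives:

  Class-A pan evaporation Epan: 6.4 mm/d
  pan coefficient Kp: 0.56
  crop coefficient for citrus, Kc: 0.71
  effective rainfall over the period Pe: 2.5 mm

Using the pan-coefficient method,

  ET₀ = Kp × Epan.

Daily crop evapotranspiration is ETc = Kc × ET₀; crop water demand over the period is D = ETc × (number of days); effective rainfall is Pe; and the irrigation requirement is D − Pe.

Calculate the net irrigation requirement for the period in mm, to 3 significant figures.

76.4 mm

ET₀ = 0.56 × 6.4 = 3.5840 mm/d
ETc = Kc × ET₀ = 0.71 × 3.5840 = 2.5446 mm/d
Crop demand D = ETc × 31 d = 2.5446 × 31 = 78.883 mm
D − Pe = 78.883 − 2.5 = 76.383 mm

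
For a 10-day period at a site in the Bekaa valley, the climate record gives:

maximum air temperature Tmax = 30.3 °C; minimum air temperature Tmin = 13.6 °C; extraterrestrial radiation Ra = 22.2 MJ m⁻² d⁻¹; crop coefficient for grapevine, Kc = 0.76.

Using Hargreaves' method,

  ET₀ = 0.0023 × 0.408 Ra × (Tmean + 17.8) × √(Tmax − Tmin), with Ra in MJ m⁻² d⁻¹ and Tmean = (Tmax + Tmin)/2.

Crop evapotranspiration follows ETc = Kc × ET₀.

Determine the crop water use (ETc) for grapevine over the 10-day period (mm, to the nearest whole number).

26 mm

Tmean = (30.3 + 13.6)/2 = 21.95 °C
0.408 Ra = 0.408 × 22.2 = 9.0576 mm/d equivalent
ET₀ = 0.0023 × 9.0576 × (21.95 + 17.8) × √16.7 = 0.0023 × 9.0576 × 39.75 × 4.0866 = 3.3841 mm/d
ETc = Kc × ET₀ = 0.76 × 3.3841 = 2.5719 mm/d
Over 10 days: 2.5719 × 10 = 25.719 mm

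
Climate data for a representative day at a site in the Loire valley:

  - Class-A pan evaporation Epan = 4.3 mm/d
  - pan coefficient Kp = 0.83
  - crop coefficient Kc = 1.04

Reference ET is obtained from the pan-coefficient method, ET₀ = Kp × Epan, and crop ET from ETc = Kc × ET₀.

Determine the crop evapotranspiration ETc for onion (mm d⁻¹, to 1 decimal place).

3.7 mm d⁻¹

ET₀ = 0.83 × 4.3 = 3.5690 mm/d
ETc = Kc × ET₀ = 1.04 × 3.5690 = 3.7118 mm/d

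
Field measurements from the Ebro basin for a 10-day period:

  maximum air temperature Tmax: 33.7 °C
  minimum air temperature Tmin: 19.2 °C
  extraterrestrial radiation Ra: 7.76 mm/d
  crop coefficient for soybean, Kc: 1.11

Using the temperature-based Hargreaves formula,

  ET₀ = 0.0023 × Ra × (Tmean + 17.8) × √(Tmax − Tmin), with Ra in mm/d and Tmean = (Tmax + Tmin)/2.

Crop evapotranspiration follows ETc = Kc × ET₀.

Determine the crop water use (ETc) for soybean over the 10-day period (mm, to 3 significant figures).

Tmean = (33.7 + 19.2)/2 = 26.45 °C
ET₀ = 0.0023 × 7.76 × (26.45 + 17.8) × √14.5 = 0.0023 × 7.76 × 44.25 × 3.8079 = 3.0074 mm/d
ETc = Kc × ET₀ = 1.11 × 3.0074 = 3.3382 mm/d
Over 10 days: 3.3382 × 10 = 33.382 mm

33.4 mm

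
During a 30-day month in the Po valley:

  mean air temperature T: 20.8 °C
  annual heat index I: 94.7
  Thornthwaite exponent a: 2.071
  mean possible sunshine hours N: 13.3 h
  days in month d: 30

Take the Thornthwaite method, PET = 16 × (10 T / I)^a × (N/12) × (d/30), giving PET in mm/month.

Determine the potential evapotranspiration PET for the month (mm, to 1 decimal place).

10T/I = 10 × 20.8 / 94.7 = 2.1964
(10T/I)^a = 2.1964^2.071 = 5.1013
Uncorrected PET = 16 × 5.1013 = 81.621 mm
Correction = (N/12)(d/30) = (13.3/12)(30/30) = 1.1083
PET = 81.621 × 1.1083 = 90.461 mm/month

90.5 mm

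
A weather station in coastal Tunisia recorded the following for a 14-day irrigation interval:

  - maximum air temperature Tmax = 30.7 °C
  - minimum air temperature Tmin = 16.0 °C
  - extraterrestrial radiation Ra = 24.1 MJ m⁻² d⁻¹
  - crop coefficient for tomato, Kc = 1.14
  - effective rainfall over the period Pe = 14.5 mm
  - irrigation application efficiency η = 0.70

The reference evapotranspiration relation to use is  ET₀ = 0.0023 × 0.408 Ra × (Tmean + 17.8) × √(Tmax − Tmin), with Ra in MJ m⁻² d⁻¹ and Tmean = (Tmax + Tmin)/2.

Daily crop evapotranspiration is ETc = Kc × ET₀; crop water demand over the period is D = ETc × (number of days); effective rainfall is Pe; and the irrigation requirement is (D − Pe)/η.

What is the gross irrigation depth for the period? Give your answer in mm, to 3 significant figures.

Tmean = (30.7 + 16.0)/2 = 23.35 °C
0.408 Ra = 0.408 × 24.1 = 9.8328 mm/d equivalent
ET₀ = 0.0023 × 9.8328 × (23.35 + 17.8) × √14.7 = 0.0023 × 9.8328 × 41.15 × 3.8341 = 3.5681 mm/d
ETc = Kc × ET₀ = 1.14 × 3.5681 = 4.0676 mm/d
Crop demand D = ETc × 14 d = 4.0676 × 14 = 56.946 mm
D − Pe = 56.946 − 14.5 = 42.446 mm
Gross irrigation = 42.446 / 0.70 = 60.637 mm

60.6 mm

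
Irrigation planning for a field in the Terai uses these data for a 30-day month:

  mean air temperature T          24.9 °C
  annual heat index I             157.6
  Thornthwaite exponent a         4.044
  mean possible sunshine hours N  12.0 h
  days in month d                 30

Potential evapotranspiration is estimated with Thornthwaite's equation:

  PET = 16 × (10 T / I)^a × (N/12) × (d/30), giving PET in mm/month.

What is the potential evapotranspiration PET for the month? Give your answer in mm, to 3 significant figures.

10T/I = 10 × 24.9 / 157.6 = 1.5799
(10T/I)^a = 1.5799^4.044 = 6.3571
Uncorrected PET = 16 × 6.3571 = 101.714 mm
Correction = (N/12)(d/30) = (12.0/12)(30/30) = 1.0000
PET = 101.714 × 1.0000 = 101.714 mm/month

102 mm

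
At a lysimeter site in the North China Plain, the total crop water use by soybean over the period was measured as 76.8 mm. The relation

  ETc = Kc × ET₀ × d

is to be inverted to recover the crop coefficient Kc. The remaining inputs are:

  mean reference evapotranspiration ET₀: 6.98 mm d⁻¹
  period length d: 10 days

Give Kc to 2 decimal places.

1.10

ETc = Kc × ET₀ × d  ⇒  Kc = ETc / (ET₀ × d)
Kc = 76.8 / (6.98 × 10) = 76.8 / 69.80 = 1.1003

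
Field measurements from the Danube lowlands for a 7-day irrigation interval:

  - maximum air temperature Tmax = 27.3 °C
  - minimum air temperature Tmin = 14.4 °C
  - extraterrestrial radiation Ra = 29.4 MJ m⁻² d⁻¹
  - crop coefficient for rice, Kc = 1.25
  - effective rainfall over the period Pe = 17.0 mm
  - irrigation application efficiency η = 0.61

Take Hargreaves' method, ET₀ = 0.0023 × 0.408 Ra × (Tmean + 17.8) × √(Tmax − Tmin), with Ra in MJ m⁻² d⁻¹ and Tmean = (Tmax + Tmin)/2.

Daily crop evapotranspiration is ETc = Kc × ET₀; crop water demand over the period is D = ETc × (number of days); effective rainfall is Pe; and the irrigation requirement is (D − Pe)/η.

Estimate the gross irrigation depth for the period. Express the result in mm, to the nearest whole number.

Tmean = (27.3 + 14.4)/2 = 20.85 °C
0.408 Ra = 0.408 × 29.4 = 11.9952 mm/d equivalent
ET₀ = 0.0023 × 11.9952 × (20.85 + 17.8) × √12.9 = 0.0023 × 11.9952 × 38.65 × 3.5917 = 3.8299 mm/d
ETc = Kc × ET₀ = 1.25 × 3.8299 = 4.7874 mm/d
Crop demand D = ETc × 7 d = 4.7874 × 7 = 33.512 mm
D − Pe = 33.512 − 17.0 = 16.512 mm
Gross irrigation = 16.512 / 0.61 = 27.069 mm

27 mm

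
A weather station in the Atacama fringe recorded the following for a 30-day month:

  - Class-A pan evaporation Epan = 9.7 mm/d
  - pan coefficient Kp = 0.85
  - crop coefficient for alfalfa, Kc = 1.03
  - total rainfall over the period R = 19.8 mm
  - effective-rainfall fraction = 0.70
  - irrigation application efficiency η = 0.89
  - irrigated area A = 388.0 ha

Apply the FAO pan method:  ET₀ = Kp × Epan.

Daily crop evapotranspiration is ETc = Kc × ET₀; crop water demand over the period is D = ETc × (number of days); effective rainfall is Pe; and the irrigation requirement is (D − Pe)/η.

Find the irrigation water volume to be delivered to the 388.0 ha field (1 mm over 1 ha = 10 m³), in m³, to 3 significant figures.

1050000 m³

ET₀ = 0.85 × 9.7 = 8.2450 mm/d
ETc = Kc × ET₀ = 1.03 × 8.2450 = 8.4924 mm/d
Crop demand D = ETc × 30 d = 8.4924 × 30 = 254.772 mm
Pe = 0.70 × 19.8 = 13.860 mm
D − Pe = 254.772 − 13.860 = 240.912 mm
Gross irrigation = 240.912 / 0.89 = 270.688 mm
Volume = 270.688 mm × 388.0 ha × 10 = 1050269.4 m³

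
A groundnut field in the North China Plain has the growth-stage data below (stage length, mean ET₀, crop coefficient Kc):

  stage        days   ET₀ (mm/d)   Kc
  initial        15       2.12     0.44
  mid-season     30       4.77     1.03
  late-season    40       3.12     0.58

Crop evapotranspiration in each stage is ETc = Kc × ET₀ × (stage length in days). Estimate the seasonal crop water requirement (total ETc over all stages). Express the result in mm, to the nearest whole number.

234 mm

initial: 0.44 × 2.12 × 15 = 13.99 mm
mid-season: 1.03 × 4.77 × 30 = 147.39 mm
late-season: 0.58 × 3.12 × 40 = 72.38 mm
Seasonal total = 233.76 mm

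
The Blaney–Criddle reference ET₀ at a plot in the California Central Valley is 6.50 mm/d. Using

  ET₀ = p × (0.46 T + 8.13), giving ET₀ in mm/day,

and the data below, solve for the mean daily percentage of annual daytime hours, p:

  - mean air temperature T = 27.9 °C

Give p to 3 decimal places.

p = ET₀ / (0.46 T + 8.13) = 6.50 / (0.46 × 27.9 + 8.13) = 6.50 / 20.964 = 0.3101

0.310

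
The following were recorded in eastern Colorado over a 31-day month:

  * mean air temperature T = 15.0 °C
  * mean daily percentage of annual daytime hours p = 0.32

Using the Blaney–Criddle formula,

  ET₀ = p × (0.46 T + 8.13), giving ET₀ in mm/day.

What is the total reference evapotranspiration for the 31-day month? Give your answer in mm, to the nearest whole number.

149 mm

ET₀ = 0.32 × (0.46 × 15.0 + 8.13) = 0.32 × 15.030 = 4.8096 mm/d
Monthly total = 4.8096 × 31 = 149.098 mm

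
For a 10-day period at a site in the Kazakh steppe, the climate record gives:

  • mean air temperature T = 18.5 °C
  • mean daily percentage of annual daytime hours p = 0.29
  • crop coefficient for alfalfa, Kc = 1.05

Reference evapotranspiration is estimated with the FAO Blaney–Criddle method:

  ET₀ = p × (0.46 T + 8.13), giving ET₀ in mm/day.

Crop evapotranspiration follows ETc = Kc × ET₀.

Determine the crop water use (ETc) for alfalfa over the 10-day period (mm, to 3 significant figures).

ET₀ = 0.29 × (0.46 × 18.5 + 8.13) = 0.29 × 16.640 = 4.8256 mm/d
ETc = Kc × ET₀ = 1.05 × 4.8256 = 5.0669 mm/d
Over 10 days: 5.0669 × 10 = 50.669 mm

50.7 mm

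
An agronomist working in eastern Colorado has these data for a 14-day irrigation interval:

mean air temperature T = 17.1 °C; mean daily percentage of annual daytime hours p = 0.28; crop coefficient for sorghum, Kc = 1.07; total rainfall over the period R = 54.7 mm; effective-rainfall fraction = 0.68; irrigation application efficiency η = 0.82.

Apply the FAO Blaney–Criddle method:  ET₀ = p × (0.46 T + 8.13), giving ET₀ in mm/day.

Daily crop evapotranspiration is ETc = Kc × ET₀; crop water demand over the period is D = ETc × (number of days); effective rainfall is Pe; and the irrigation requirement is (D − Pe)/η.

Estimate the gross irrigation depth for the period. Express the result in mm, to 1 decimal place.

36.5 mm

ET₀ = 0.28 × (0.46 × 17.1 + 8.13) = 0.28 × 15.996 = 4.4789 mm/d
ETc = Kc × ET₀ = 1.07 × 4.4789 = 4.7924 mm/d
Crop demand D = ETc × 14 d = 4.7924 × 14 = 67.094 mm
Pe = 0.68 × 54.7 = 37.196 mm
D − Pe = 67.094 − 37.196 = 29.898 mm
Gross irrigation = 29.898 / 0.82 = 36.461 mm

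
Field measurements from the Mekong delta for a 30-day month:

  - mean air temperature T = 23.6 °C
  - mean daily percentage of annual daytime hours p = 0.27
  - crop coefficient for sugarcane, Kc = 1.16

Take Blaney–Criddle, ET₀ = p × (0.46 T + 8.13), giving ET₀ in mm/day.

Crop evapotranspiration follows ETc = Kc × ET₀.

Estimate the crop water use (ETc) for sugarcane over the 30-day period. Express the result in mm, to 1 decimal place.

178.4 mm

ET₀ = 0.27 × (0.46 × 23.6 + 8.13) = 0.27 × 18.986 = 5.1262 mm/d
ETc = Kc × ET₀ = 1.16 × 5.1262 = 5.9464 mm/d
Over 30 days: 5.9464 × 30 = 178.392 mm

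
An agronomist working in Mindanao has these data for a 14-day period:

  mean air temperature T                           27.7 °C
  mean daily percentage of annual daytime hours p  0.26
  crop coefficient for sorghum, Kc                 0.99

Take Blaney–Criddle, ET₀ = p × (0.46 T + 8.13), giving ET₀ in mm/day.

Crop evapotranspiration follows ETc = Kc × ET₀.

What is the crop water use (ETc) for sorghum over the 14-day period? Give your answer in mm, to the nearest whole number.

75 mm

ET₀ = 0.26 × (0.46 × 27.7 + 8.13) = 0.26 × 20.872 = 5.4267 mm/d
ETc = Kc × ET₀ = 0.99 × 5.4267 = 5.3724 mm/d
Over 14 days: 5.3724 × 14 = 75.214 mm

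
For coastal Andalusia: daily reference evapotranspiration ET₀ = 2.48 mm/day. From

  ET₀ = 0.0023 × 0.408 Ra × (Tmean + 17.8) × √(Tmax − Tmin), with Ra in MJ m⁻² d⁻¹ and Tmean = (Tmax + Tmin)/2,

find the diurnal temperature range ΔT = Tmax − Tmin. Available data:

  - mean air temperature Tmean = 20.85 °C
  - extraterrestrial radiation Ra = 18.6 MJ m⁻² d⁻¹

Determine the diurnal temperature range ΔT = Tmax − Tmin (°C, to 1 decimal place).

13.5 °C

√ΔT = ET₀ / [0.0023 × 0.408 × Ra × (Tmean+17.8)] = 2.48 / (0.0023 × 7.5888 × 38.65) = 3.6762
ΔT = 3.6762² = 13.514 °C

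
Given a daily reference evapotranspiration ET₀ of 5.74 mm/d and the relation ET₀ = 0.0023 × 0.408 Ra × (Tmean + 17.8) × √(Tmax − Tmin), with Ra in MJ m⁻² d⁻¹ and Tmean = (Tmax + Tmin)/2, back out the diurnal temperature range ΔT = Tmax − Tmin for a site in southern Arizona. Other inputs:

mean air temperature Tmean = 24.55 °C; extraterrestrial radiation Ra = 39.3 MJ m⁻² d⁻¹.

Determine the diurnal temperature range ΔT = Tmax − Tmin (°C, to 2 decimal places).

√ΔT = ET₀ / [0.0023 × 0.408 × Ra × (Tmean+17.8)] = 5.74 / (0.0023 × 16.0344 × 42.35) = 3.6752
ΔT = 3.6752² = 13.507 °C

13.51 °C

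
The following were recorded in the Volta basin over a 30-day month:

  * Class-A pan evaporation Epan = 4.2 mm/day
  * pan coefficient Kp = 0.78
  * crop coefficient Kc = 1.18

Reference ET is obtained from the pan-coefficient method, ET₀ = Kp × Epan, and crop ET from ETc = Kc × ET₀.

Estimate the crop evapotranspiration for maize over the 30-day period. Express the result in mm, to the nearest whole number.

116 mm

ET₀ = 0.78 × 4.2 = 3.2760 mm/d
ETc = Kc × ET₀ = 1.18 × 3.2760 = 3.8657 mm/d
Over 30 days: 3.8657 × 30 = 115.971 mm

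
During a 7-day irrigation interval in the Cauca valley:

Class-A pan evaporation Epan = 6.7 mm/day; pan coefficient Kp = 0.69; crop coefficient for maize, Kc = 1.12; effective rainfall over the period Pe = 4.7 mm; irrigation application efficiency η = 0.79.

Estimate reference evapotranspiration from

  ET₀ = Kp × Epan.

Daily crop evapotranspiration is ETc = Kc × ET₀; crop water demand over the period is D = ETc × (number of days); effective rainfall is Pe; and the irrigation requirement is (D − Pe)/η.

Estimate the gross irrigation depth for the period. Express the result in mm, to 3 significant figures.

ET₀ = 0.69 × 6.7 = 4.6230 mm/d
ETc = Kc × ET₀ = 1.12 × 4.6230 = 5.1778 mm/d
Crop demand D = ETc × 7 d = 5.1778 × 7 = 36.245 mm
D − Pe = 36.245 − 4.7 = 31.545 mm
Gross irrigation = 31.545 / 0.79 = 39.930 mm

39.9 mm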